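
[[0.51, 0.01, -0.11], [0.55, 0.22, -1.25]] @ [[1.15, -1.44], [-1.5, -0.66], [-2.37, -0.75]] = [[0.83,-0.66], [3.26,0.00]]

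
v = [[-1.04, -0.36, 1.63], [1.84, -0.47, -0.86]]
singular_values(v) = [2.69, 0.98]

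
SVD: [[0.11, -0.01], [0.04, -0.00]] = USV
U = [[-0.94, -0.34], [-0.34, 0.94]]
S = [0.12, 0.0]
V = [[-1.0, 0.08], [0.08, 1.0]]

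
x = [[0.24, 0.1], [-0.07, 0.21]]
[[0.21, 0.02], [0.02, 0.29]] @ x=[[0.05, 0.03],[-0.02, 0.06]]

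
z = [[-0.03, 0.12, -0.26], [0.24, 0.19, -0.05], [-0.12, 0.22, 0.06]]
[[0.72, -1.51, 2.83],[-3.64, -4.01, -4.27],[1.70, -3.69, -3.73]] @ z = [[-0.72, 0.42, 0.06], [-0.34, -2.14, 0.89], [-0.49, -1.32, -0.48]]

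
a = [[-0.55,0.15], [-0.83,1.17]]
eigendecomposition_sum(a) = [[-0.50, 0.05], [-0.25, 0.02]] + [[-0.05, 0.10],[-0.58, 1.15]]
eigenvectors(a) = [[-0.89,-0.09], [-0.45,-1.0]]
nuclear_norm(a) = 1.85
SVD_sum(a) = [[-0.30, 0.36], [-0.91, 1.10]] + [[-0.25, -0.21], [0.08, 0.07]]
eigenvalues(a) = [-0.47, 1.09]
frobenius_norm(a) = 1.54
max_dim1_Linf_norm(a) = 1.17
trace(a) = 0.62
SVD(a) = [[-0.31, -0.95],[-0.95, 0.31]] @ diag([1.5045978023087203, 0.34494268116278254]) @ [[0.64, -0.77], [0.77, 0.64]]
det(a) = -0.52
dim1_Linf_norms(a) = [0.55, 1.17]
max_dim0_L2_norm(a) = 1.18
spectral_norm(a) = 1.50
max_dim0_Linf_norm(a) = 1.17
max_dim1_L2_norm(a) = 1.43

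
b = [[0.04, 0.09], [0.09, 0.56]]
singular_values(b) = [0.58, 0.02]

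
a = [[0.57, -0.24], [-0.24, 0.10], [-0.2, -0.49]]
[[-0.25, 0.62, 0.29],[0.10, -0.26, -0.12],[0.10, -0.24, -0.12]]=a@[[-0.44,1.10,0.53], [-0.02,0.05,0.03]]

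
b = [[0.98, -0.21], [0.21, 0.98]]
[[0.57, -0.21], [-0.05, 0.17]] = b@ [[0.55, -0.17], [-0.17, 0.21]]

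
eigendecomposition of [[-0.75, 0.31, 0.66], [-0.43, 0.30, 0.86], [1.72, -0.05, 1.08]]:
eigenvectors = [[0.29,-0.65,0.18], [0.45,-0.55,0.95], [0.85,0.52,-0.24]]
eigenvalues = [1.65, -1.01, -0.0]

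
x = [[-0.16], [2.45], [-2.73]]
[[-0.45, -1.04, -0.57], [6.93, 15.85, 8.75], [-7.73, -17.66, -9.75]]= x @ [[2.83,6.47,3.57]]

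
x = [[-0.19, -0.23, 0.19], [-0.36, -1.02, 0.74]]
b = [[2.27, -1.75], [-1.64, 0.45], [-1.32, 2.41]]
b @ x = [[0.20, 1.26, -0.86], [0.15, -0.08, 0.02], [-0.62, -2.15, 1.53]]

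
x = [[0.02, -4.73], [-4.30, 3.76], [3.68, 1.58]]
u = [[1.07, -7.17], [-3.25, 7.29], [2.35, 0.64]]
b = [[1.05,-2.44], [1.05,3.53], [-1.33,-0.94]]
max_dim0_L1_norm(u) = 15.1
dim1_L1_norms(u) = [8.24, 10.54, 2.99]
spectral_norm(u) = 10.68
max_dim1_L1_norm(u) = 10.54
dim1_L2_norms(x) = [4.73, 5.71, 4.0]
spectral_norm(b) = 4.43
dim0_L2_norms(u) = [4.15, 10.25]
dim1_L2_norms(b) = [2.66, 3.68, 1.63]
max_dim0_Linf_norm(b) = 3.53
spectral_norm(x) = 6.82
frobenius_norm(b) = 4.82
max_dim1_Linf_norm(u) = 7.29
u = x + b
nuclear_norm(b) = 6.33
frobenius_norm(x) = 8.43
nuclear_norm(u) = 13.52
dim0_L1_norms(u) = [6.67, 15.1]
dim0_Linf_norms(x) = [4.3, 4.73]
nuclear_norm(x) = 11.77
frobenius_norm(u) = 11.05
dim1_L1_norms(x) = [4.75, 8.06, 5.26]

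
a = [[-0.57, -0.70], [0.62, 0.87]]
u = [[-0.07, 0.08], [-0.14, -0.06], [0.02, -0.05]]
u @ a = [[0.09, 0.12], [0.04, 0.05], [-0.04, -0.06]]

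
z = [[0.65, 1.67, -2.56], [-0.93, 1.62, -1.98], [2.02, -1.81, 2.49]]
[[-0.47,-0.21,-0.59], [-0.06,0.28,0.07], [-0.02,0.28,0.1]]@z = [[-1.3, -0.06, 0.15], [-0.16, 0.23, -0.23], [-0.07, 0.24, -0.25]]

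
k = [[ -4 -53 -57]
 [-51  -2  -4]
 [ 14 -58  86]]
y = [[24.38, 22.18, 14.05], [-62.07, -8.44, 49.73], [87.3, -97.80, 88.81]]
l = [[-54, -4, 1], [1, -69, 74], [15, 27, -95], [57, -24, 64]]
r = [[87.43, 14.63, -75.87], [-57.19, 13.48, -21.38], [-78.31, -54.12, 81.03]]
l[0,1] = -4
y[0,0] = 24.38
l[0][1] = -4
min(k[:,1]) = -58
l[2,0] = 15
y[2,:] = [87.3, -97.8, 88.81]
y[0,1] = 22.18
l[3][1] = -24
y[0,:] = [24.38, 22.18, 14.05]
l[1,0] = 1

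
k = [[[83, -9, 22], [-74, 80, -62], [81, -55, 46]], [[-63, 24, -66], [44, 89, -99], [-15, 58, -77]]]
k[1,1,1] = 89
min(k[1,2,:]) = -77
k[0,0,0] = 83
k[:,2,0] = [81, -15]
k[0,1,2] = -62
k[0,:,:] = [[83, -9, 22], [-74, 80, -62], [81, -55, 46]]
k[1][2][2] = -77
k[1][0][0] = -63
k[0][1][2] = -62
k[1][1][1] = 89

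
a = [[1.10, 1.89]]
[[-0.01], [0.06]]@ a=[[-0.01, -0.02], [0.07, 0.11]]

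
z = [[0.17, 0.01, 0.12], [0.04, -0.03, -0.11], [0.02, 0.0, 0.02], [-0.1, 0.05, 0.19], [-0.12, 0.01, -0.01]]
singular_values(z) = [0.26, 0.23, 0.0]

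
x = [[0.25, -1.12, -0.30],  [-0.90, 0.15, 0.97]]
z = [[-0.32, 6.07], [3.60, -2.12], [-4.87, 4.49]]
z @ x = [[-5.54, 1.27, 5.98], [2.81, -4.35, -3.14], [-5.26, 6.13, 5.82]]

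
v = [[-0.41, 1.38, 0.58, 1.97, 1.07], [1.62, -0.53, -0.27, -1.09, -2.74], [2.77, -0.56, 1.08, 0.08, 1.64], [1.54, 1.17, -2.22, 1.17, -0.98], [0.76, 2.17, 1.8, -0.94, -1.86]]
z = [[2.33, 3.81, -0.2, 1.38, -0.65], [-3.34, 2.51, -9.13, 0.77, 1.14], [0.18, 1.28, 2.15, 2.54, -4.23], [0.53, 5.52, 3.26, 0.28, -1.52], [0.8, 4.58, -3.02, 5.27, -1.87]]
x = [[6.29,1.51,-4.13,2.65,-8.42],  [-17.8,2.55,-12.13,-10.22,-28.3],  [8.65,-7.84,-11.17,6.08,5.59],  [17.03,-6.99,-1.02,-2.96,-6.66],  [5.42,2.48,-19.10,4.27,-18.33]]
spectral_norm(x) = 42.59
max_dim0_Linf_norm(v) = 2.77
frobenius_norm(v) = 7.40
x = z @ v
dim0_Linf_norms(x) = [17.8, 7.84, 19.1, 10.22, 28.3]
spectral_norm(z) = 11.36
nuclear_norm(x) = 97.35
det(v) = -129.36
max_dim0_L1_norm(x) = 67.3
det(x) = 205615.18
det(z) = -1584.84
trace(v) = -0.55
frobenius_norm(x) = 54.68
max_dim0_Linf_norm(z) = 9.13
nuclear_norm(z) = 29.93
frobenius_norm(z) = 16.17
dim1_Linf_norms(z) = [3.81, 9.13, 4.23, 5.52, 5.27]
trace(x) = -23.62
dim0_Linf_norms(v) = [2.77, 2.17, 2.22, 1.97, 2.74]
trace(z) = 5.40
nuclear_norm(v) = 15.34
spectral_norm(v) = 4.55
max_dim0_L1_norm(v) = 8.29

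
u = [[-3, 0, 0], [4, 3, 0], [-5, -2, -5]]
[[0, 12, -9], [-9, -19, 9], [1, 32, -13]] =u @ [[0, -4, 3], [-3, -1, -1], [1, -2, 0]]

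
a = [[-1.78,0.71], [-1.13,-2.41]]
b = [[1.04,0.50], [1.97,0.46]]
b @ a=[[-2.42, -0.47], [-4.03, 0.29]]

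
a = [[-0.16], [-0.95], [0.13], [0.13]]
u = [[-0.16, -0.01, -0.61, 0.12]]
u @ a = [[-0.03]]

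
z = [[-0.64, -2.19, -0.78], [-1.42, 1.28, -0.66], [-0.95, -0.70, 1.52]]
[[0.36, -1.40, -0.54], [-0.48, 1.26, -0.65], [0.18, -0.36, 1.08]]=z @ [[0.1,-0.22,0.08],[-0.22,0.72,-0.04],[0.08,-0.04,0.74]]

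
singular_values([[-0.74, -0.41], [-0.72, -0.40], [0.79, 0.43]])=[1.48, 0.01]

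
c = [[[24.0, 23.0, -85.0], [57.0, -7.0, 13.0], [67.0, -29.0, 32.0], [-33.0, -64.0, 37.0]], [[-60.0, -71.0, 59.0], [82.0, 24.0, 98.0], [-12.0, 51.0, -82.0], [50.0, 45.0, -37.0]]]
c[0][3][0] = -33.0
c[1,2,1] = 51.0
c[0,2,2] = 32.0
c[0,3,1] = -64.0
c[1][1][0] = 82.0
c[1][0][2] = 59.0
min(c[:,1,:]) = -7.0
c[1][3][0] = 50.0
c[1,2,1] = 51.0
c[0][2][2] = 32.0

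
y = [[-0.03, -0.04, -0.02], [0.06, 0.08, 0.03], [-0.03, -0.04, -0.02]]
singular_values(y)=[0.13, 0.01, 0.0]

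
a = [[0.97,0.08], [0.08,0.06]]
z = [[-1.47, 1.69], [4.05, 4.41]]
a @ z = [[-1.10,1.99],[0.13,0.4]]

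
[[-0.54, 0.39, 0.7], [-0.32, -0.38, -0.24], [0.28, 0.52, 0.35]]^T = [[-0.54, -0.32, 0.28], [0.39, -0.38, 0.52], [0.70, -0.24, 0.35]]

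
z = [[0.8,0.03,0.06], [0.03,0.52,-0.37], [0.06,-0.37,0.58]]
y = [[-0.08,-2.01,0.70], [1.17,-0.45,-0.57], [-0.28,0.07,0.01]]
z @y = [[-0.05, -1.62, 0.54], [0.71, -0.32, -0.28], [-0.6, 0.09, 0.26]]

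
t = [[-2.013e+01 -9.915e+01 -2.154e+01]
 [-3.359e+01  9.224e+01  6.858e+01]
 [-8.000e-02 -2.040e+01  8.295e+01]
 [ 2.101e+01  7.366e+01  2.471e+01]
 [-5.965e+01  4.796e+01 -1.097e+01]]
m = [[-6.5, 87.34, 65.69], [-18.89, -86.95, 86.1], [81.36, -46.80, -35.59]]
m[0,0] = -6.5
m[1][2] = 86.1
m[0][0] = -6.5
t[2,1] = -20.4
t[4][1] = 47.96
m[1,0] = -18.89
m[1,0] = -18.89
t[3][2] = 24.71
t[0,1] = -99.15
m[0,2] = 65.69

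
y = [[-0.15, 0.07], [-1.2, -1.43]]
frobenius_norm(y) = 1.87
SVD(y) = [[-0.02, -1.00], [-1.00, 0.02]] @ diag([1.8672829026997122, 0.15985794095175918]) @ [[0.64, 0.76], [0.76, -0.64]]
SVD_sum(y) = [[-0.03, -0.03], [-1.2, -1.43]] + [[-0.12,0.10], [0.00,-0.00]]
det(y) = 0.30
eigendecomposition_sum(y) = [[-0.23, -0.01], [0.23, 0.01]] + [[0.08, 0.08],[-1.43, -1.44]]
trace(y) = -1.58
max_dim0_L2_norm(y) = 1.43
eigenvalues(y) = [-0.22, -1.36]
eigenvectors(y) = [[0.71, -0.06], [-0.7, 1.00]]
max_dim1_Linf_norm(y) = 1.43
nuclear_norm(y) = 2.03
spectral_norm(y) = 1.87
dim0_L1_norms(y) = [1.35, 1.5]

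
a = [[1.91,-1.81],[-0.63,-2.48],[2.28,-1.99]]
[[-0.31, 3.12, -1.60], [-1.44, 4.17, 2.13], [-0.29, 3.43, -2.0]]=a @ [[0.31, 0.03, -1.33], [0.5, -1.69, -0.52]]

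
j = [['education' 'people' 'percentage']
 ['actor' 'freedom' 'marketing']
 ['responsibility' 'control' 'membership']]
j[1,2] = 'marketing'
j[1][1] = 'freedom'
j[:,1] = ['people', 'freedom', 'control']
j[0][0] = 'education'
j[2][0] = 'responsibility'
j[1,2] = 'marketing'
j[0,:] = ['education', 'people', 'percentage']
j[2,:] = ['responsibility', 'control', 'membership']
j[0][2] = 'percentage'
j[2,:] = ['responsibility', 'control', 'membership']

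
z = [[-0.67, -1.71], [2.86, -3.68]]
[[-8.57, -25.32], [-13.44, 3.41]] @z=[[-66.67,  107.83], [18.76,  10.43]]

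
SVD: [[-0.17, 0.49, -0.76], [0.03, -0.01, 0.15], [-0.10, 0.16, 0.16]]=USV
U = [[-0.99, 0.07, 0.13],[0.15, 0.24, 0.96],[0.04, 0.97, -0.25]]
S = [0.93, 0.25, 0.03]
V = [[0.18, -0.52, 0.84], [-0.40, 0.74, 0.54], [0.90, 0.43, 0.07]]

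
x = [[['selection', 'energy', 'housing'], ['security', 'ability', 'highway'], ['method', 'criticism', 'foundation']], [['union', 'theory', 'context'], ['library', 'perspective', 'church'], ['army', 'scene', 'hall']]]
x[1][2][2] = 'hall'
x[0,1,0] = 'security'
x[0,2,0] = 'method'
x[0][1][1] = 'ability'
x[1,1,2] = 'church'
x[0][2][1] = 'criticism'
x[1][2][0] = 'army'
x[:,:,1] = [['energy', 'ability', 'criticism'], ['theory', 'perspective', 'scene']]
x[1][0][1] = 'theory'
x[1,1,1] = 'perspective'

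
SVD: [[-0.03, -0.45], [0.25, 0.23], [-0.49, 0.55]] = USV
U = [[0.47, 0.55], [-0.10, -0.75], [-0.88, 0.38]]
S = [0.82, 0.44]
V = [[0.48, -0.88], [-0.88, -0.48]]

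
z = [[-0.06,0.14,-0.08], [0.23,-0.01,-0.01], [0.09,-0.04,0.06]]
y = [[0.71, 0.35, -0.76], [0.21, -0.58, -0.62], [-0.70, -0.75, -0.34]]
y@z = [[-0.03, 0.13, -0.11], [-0.2, 0.06, -0.05], [-0.16, -0.08, 0.04]]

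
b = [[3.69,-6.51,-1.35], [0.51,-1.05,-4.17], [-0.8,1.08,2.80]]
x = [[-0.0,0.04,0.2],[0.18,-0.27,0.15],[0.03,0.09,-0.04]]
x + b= [[3.69, -6.47, -1.15], [0.69, -1.32, -4.02], [-0.77, 1.17, 2.76]]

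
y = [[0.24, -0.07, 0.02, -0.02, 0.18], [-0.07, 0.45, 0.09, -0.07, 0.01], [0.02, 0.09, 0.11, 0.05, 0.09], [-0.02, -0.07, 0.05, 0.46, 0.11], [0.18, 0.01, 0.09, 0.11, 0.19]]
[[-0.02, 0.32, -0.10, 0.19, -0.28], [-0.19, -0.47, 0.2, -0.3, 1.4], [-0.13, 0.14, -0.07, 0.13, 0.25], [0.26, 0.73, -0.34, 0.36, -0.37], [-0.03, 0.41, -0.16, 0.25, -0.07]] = y@[[0.36, -0.49, 0.35, -0.47, -0.67],[0.05, -1.03, 0.49, -0.9, 2.95],[-1.42, 0.02, -0.23, 0.85, -0.13],[0.82, 0.90, -0.43, 0.23, -0.47],[-0.30, 2.14, -0.85, 1.25, 0.44]]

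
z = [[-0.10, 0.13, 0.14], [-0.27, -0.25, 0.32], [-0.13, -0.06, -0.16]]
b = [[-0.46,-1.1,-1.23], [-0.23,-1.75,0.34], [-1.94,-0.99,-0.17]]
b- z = [[-0.36, -1.23, -1.37], [0.04, -1.5, 0.02], [-1.81, -0.93, -0.01]]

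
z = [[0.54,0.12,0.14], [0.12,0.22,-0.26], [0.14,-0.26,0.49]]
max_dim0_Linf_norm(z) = 0.54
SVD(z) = [[-0.52, -0.80, -0.31], [0.31, -0.52, 0.8], [-0.80, 0.31, 0.52]] @ diag([0.6830791740648325, 0.5627481056067332, 0.0041727203284343435]) @ [[-0.52, 0.31, -0.80], [-0.80, -0.52, 0.31], [-0.31, 0.8, 0.52]]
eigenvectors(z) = [[0.31,  -0.8,  0.52], [-0.8,  -0.52,  -0.31], [-0.52,  0.31,  0.8]]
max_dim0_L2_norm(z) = 0.57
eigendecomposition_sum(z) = [[0.00, -0.00, -0.00],[-0.00, 0.0, 0.00],[-0.0, 0.0, 0.0]] + [[0.36,0.23,-0.14], [0.23,0.15,-0.09], [-0.14,-0.09,0.06]] + [[0.18, -0.11, 0.28], [-0.11, 0.07, -0.17], [0.28, -0.17, 0.43]]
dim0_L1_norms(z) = [0.8, 0.6, 0.89]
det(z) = 0.00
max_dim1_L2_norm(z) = 0.57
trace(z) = 1.25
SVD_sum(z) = [[0.18, -0.11, 0.28], [-0.11, 0.07, -0.17], [0.28, -0.17, 0.43]] + [[0.36, 0.23, -0.14], [0.23, 0.15, -0.09], [-0.14, -0.09, 0.06]] + [[0.0, -0.00, -0.00], [-0.0, 0.00, 0.00], [-0.00, 0.00, 0.0]]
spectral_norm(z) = 0.68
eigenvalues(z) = [0.0, 0.56, 0.68]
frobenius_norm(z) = 0.89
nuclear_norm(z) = 1.25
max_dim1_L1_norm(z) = 0.89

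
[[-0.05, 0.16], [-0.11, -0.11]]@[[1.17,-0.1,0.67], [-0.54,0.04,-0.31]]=[[-0.14, 0.01, -0.08], [-0.07, 0.01, -0.04]]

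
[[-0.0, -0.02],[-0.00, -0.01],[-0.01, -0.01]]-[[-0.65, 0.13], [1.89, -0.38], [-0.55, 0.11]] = [[0.65,-0.15], [-1.89,0.37], [0.54,-0.12]]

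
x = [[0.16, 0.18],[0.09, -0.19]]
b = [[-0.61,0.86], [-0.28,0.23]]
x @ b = [[-0.15, 0.18],[-0.0, 0.03]]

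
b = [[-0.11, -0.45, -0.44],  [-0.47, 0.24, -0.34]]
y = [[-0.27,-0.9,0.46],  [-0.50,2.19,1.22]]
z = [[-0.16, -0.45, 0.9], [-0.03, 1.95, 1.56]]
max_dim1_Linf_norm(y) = 2.19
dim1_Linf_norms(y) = [0.9, 2.19]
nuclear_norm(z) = 3.50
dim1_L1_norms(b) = [1.0, 1.05]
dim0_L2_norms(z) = [0.16, 2.0, 1.8]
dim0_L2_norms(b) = [0.48, 0.51, 0.56]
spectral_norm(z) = 2.51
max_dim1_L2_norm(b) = 0.64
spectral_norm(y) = 2.61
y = b + z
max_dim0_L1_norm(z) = 2.46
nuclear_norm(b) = 1.26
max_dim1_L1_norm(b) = 1.05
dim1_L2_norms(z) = [1.02, 2.5]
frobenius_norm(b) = 0.90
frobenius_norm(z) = 2.70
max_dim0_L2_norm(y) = 2.37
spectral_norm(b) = 0.70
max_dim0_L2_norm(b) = 0.56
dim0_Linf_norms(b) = [0.47, 0.45, 0.44]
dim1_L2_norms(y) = [1.05, 2.56]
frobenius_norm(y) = 2.76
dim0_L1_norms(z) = [0.19, 2.4, 2.46]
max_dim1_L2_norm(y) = 2.56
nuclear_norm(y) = 3.51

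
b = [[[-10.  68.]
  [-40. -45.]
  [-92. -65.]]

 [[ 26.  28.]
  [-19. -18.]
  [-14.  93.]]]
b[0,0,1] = 68.0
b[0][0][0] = -10.0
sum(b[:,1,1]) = -63.0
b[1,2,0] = -14.0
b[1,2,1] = 93.0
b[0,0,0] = -10.0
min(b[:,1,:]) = -45.0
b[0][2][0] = -92.0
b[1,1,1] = -18.0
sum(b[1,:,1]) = 103.0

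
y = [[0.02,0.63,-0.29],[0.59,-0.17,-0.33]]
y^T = [[0.02, 0.59], [0.63, -0.17], [-0.29, -0.33]]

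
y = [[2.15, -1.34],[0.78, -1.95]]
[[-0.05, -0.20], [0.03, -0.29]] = y@ [[-0.04, 0.0], [-0.03, 0.15]]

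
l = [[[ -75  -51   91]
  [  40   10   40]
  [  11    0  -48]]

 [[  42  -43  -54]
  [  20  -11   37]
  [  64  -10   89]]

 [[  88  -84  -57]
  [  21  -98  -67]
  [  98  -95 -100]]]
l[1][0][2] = -54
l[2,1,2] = -67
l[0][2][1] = 0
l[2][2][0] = 98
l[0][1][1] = 10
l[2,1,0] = 21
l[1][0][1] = -43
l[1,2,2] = 89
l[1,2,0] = 64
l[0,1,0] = 40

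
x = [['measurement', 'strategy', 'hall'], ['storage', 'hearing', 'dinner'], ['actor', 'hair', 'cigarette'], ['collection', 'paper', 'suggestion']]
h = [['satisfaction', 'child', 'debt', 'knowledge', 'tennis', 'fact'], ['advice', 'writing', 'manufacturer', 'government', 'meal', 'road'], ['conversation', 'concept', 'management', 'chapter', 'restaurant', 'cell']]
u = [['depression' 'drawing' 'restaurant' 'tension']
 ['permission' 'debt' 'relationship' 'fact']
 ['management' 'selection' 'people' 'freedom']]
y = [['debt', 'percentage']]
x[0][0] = 'measurement'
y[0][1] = 'percentage'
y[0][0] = 'debt'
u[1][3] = 'fact'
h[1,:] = ['advice', 'writing', 'manufacturer', 'government', 'meal', 'road']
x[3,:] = ['collection', 'paper', 'suggestion']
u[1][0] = 'permission'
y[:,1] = ['percentage']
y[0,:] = ['debt', 'percentage']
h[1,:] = ['advice', 'writing', 'manufacturer', 'government', 'meal', 'road']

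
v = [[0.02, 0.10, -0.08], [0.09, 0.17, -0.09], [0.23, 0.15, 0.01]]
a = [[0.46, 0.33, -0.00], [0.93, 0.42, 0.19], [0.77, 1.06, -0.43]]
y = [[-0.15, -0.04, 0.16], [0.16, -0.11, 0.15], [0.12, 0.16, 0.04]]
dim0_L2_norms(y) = [0.25, 0.2, 0.22]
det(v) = 0.00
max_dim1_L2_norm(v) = 0.27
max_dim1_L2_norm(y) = 0.25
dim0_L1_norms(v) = [0.34, 0.42, 0.18]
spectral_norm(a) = 1.72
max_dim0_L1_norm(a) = 2.16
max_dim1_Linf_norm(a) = 1.06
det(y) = 0.01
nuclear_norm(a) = 2.31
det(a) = 0.00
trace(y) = -0.22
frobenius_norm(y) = 0.39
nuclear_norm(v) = 0.49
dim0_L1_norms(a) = [2.16, 1.81, 0.62]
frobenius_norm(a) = 1.82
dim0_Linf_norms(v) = [0.23, 0.17, 0.09]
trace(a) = 0.45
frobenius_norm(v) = 0.37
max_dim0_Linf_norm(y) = 0.16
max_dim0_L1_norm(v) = 0.42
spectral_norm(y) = 0.25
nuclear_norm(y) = 0.66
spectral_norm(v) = 0.34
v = y @ a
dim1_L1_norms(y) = [0.35, 0.42, 0.32]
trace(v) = 0.20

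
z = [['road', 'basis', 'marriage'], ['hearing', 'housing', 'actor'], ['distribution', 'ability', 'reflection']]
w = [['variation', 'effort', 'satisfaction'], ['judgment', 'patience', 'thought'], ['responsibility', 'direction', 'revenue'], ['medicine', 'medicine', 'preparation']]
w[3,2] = 'preparation'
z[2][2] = 'reflection'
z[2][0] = 'distribution'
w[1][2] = 'thought'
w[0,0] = 'variation'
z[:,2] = ['marriage', 'actor', 'reflection']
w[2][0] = 'responsibility'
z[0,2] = 'marriage'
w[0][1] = 'effort'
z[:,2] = ['marriage', 'actor', 'reflection']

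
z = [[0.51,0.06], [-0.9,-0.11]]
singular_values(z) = [1.04, 0.0]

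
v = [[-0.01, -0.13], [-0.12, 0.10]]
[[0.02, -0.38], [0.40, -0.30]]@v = [[0.05, -0.04],[0.03, -0.08]]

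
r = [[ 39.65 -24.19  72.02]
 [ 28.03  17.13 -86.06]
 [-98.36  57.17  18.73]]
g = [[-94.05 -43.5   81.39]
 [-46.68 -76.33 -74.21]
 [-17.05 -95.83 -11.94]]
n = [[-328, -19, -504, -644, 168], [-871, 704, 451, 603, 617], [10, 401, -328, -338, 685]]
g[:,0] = [-94.05, -46.68, -17.05]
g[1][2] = -74.21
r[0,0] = 39.65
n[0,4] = 168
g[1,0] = -46.68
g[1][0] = -46.68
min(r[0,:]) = -24.19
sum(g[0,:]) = -56.16000000000001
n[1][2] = 451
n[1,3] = 603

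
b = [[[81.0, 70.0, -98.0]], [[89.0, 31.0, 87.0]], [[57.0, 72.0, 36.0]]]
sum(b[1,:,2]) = 87.0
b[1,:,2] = [87.0]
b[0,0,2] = -98.0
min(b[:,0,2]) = -98.0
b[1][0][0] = 89.0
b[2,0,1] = 72.0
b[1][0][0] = 89.0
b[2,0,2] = 36.0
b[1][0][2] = 87.0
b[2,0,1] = 72.0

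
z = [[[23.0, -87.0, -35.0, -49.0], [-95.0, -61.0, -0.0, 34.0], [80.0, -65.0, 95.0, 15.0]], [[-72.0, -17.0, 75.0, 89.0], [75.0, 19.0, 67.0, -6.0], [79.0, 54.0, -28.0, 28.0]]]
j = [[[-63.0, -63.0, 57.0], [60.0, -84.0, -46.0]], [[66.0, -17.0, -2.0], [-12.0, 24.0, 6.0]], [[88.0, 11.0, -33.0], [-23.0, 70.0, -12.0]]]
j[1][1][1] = 24.0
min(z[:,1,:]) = -95.0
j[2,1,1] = 70.0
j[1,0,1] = -17.0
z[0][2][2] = 95.0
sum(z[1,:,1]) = 56.0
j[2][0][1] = 11.0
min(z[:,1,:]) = -95.0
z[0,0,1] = -87.0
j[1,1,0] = -12.0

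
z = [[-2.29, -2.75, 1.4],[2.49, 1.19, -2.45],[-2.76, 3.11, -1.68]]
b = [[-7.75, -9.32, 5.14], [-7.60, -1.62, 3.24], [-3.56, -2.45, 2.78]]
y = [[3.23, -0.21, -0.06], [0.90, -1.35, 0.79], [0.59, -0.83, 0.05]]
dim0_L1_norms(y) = [4.72, 2.39, 0.9]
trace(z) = -2.78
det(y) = 1.81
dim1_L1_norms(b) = [22.21, 12.46, 8.79]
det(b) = -49.97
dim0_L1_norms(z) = [7.54, 7.05, 5.53]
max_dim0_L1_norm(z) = 7.54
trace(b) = -6.59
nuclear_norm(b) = 20.87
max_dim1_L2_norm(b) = 13.17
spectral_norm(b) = 15.87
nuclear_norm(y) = 5.39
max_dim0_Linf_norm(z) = 3.11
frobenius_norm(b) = 16.45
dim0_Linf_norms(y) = [3.23, 1.35, 0.79]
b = y @ z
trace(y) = 1.93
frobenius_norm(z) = 6.96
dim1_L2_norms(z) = [3.84, 3.69, 4.48]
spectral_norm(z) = 5.34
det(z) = -27.53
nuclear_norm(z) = 10.84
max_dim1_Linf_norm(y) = 3.23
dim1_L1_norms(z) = [6.44, 6.13, 7.55]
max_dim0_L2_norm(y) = 3.4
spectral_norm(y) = 3.50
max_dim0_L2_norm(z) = 4.37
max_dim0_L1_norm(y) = 4.72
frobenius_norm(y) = 3.84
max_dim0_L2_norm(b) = 11.42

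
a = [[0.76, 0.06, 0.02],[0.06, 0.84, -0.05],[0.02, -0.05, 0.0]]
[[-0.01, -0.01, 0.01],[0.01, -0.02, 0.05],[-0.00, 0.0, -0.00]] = a@[[-0.01,  -0.01,  0.0], [0.02,  -0.03,  0.07], [0.06,  -0.03,  0.13]]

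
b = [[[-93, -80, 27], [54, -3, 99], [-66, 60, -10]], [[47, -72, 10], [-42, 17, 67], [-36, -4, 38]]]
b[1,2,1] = -4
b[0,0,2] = 27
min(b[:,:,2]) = -10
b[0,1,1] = -3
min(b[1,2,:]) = -36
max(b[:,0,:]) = 47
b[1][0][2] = 10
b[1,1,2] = 67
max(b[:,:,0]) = 54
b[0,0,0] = -93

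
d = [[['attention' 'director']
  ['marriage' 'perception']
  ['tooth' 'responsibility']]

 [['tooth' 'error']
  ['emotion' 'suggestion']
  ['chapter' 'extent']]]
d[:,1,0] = ['marriage', 'emotion']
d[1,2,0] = 'chapter'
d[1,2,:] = ['chapter', 'extent']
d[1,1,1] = 'suggestion'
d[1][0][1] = 'error'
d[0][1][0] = 'marriage'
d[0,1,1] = 'perception'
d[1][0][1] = 'error'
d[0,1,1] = 'perception'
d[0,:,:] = [['attention', 'director'], ['marriage', 'perception'], ['tooth', 'responsibility']]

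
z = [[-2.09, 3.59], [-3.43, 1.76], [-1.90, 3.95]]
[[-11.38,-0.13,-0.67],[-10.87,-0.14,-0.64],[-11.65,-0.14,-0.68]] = z @ [[2.20, 0.03, 0.13], [-1.89, -0.02, -0.11]]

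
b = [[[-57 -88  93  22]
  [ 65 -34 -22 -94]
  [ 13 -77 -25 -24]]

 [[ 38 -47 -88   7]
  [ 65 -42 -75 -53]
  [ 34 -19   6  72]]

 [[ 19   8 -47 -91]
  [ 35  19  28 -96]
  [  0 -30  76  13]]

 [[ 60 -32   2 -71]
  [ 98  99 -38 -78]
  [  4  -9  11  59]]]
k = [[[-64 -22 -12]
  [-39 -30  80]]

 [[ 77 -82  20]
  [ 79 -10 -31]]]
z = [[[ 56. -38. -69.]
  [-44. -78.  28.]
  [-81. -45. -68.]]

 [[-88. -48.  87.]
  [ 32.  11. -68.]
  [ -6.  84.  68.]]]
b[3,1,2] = -38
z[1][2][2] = 68.0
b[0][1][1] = -34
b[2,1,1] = 19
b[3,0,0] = 60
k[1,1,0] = 79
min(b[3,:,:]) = -78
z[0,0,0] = 56.0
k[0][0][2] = -12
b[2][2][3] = 13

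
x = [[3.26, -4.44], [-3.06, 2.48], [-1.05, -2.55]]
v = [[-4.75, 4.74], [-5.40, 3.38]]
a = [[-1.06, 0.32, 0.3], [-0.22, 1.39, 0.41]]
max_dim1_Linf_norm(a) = 1.39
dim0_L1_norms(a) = [1.28, 1.71, 0.71]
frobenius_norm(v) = 9.25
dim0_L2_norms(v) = [7.19, 5.82]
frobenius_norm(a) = 1.86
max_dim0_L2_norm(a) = 1.43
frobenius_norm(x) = 7.31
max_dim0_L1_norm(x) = 9.47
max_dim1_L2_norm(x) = 5.51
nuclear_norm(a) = 2.53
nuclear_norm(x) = 9.41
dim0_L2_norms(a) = [1.08, 1.43, 0.51]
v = a @ x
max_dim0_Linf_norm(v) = 5.4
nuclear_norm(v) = 10.23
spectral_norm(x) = 6.85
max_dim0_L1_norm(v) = 10.15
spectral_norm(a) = 1.62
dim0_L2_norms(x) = [4.59, 5.69]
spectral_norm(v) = 9.19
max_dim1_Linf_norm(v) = 5.4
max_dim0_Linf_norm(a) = 1.39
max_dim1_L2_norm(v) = 6.71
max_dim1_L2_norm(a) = 1.47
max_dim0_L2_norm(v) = 7.19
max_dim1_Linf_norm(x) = 4.44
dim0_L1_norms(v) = [10.15, 8.12]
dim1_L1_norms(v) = [9.49, 8.78]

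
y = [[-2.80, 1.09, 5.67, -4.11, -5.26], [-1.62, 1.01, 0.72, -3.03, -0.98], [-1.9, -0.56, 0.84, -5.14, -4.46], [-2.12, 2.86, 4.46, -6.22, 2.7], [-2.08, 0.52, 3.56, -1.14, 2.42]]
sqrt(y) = [[0.29+0.35j, 0.98+0.56j, (2.27-0.13j), -0.94-1.12j, -0.61+0.88j], [-0.67-0.06j, 1.46-0.09j, 1.01+0.02j, -1.21+0.19j, (0.19-0.15j)], [-0.98-0.12j, 0.67-0.20j, (2.6+0.04j), -2.29+0.39j, (-0.58-0.31j)], [-0.42-0.34j, 1.11-0.55j, (1.63+0.12j), -0.62+1.10j, (1.39-0.86j)], [(-0.37+0.14j), 0.20+0.23j, (0.92-0.05j), 0.03-0.47j, 1.81+0.36j]]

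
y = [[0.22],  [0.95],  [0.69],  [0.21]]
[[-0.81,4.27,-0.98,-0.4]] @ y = [[3.12]]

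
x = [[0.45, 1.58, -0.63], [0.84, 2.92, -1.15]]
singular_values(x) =[3.69, 0.01]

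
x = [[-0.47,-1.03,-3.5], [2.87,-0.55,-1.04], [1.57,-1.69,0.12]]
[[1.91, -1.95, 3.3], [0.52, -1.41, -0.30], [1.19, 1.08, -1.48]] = x @[[-0.08, -0.35, -0.39], [-0.80, -0.90, 0.44], [-0.30, 0.87, -1.02]]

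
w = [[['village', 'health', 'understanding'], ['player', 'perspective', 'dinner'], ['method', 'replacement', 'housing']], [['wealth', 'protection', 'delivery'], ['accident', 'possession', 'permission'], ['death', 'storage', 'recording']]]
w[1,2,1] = 'storage'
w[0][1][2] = 'dinner'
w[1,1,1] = 'possession'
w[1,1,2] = 'permission'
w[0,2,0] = 'method'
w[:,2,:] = [['method', 'replacement', 'housing'], ['death', 'storage', 'recording']]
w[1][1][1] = 'possession'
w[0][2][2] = 'housing'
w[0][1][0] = 'player'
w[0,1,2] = 'dinner'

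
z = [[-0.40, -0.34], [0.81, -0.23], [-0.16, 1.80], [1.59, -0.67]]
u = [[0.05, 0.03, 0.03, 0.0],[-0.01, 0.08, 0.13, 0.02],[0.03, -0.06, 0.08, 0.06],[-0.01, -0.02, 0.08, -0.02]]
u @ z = [[-0.00, 0.03],[0.08, 0.21],[0.02, 0.11],[-0.06, 0.17]]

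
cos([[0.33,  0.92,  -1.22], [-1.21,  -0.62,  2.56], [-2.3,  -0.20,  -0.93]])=[[0.36, -0.20, -1.01],[2.57, 1.84, 0.47],[-0.16, 0.80, 0.07]]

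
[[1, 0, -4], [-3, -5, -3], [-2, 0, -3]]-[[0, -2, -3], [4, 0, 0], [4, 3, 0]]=[[1, 2, -1], [-7, -5, -3], [-6, -3, -3]]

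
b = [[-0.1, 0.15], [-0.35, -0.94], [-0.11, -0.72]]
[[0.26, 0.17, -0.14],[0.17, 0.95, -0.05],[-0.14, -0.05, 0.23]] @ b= [[-0.07, -0.02], [-0.34, -0.83], [0.01, -0.14]]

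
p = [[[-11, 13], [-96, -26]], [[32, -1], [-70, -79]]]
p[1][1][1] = -79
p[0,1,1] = -26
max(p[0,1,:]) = -26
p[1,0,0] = 32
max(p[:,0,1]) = 13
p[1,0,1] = -1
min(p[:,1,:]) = -96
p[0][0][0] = -11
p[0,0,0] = -11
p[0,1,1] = -26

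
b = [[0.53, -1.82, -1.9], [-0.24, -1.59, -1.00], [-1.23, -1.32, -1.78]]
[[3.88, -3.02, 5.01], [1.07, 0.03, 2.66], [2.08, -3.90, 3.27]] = b @ [[1.05, 0.04, 0.69], [0.67, -2.60, -0.61], [-2.39, 4.09, -1.86]]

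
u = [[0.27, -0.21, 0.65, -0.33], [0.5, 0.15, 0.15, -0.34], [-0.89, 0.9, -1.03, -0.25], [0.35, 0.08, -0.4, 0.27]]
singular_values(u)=[1.8, 0.72, 0.63, 0.0]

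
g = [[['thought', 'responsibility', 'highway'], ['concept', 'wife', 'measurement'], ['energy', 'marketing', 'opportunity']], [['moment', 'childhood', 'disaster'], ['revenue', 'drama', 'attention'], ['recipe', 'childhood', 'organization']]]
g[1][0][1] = 'childhood'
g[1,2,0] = 'recipe'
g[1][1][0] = 'revenue'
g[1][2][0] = 'recipe'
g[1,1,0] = 'revenue'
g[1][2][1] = 'childhood'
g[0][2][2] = 'opportunity'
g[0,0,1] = 'responsibility'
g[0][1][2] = 'measurement'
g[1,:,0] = ['moment', 'revenue', 'recipe']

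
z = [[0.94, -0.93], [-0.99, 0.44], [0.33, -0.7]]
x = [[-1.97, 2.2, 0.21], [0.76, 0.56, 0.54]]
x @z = [[-3.96,2.65], [0.34,-0.84]]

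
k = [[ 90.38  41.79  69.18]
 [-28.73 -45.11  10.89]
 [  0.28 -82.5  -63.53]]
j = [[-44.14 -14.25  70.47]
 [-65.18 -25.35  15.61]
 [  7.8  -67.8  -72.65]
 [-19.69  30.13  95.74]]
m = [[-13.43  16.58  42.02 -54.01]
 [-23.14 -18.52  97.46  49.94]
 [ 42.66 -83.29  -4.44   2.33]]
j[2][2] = -72.65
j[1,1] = -25.35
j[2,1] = -67.8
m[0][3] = -54.01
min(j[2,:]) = -72.65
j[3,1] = 30.13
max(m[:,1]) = 16.58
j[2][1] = -67.8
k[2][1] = -82.5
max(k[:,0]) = 90.38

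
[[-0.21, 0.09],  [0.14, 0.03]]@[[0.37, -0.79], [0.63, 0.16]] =[[-0.02,0.18], [0.07,-0.11]]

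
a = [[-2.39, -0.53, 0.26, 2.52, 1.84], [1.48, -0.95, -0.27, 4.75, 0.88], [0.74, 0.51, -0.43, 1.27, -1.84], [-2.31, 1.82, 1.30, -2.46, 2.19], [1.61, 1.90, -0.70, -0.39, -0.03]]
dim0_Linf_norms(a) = [2.39, 1.9, 1.3, 4.75, 2.19]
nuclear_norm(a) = 16.18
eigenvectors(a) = [[(-0.29-0.4j), -0.29+0.40j, -0.48+0.00j, (0.03+0j), 0.30+0.00j], [-0.56+0.00j, (-0.56-0j), (0.36+0j), (-0.21+0j), 0.68+0.00j], [(-0.1+0.22j), -0.10-0.22j, (-0.72+0j), (-0.87+0j), (-0.02+0j)], [0.45-0.26j, 0.45+0.26j, (0.15+0j), (-0.21+0j), 0.34+0.00j], [0.18+0.29j, 0.18-0.29j, -0.30+0.00j, 0.40+0.00j, (0.58+0j)]]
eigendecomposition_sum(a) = [[(-1.04+1.29j), -0.66-0.55j, 0.24-0.53j, 0.96+1.34j, (0.76-0.82j)], [0.48+1.82j, -0.94+0.24j, (-0.32-0.58j), (1.86+0.02j), (-0.24-1.25j)], [(0.81+0.13j), (-0.07+0.41j), -0.29+0.03j, (0.34-0.73j), (-0.54-0.12j)], [(-1.25-1.24j), (0.65-0.64j), 0.53+0.31j, (-1.51+0.86j), 0.79+0.89j], [(0.77-0.85j), 0.43+0.41j, -0.19+0.36j, (-0.6-0.96j), (-0.56+0.53j)]] + [[(-1.04-1.29j), (-0.66+0.55j), 0.24+0.53j, 0.96-1.34j, (0.76+0.82j)], [0.48-1.82j, (-0.94-0.24j), (-0.32+0.58j), (1.86-0.02j), (-0.24+1.25j)], [(0.81-0.13j), -0.07-0.41j, (-0.29-0.03j), 0.34+0.73j, (-0.54+0.12j)], [(-1.25+1.24j), 0.65+0.64j, 0.53-0.31j, (-1.51-0.86j), (0.79-0.89j)], [0.77+0.85j, (0.43-0.41j), (-0.19-0.36j), -0.60+0.96j, (-0.56-0.53j)]] + [[(-0.42+0j), (0.31-0j), (-0.24-0j), (0.16+0j), (-0.25-0j)], [(0.32-0j), (-0.23+0j), (0.18+0j), -0.12-0.00j, 0.19+0.00j], [-0.63+0.00j, (0.46-0j), (-0.36-0j), (0.24+0j), (-0.37-0j)], [0.13-0.00j, (-0.09+0j), (0.07+0j), (-0.05-0j), 0.07+0.00j], [(-0.26+0j), 0.19-0.00j, (-0.15-0j), (0.1+0j), -0.16-0.00j]] + [[0.01-0.00j, -0.01-0.00j, -0.02-0.00j, -0.01+0.00j, (0.01+0j)], [-0.06+0.00j, (0.05+0j), 0.12+0.00j, 0.09-0.00j, -0.09-0.00j], [(-0.24+0j), (0.23+0j), (0.5+0j), 0.39-0.00j, -0.36-0.00j], [(-0.06+0j), 0.06+0.00j, (0.12+0j), 0.09-0.00j, (-0.09-0j)], [0.11-0.00j, (-0.11-0j), -0.23-0.00j, -0.18+0.00j, 0.17+0.00j]] + [[(0.11+0j), 0.49+0.00j, (0.03-0j), (0.46-0j), 0.55-0.00j], [0.25+0.00j, 1.12+0.00j, 0.07-0.00j, 1.05-0.00j, (1.26-0j)], [(-0.01-0j), (-0.03-0j), (-0+0j), -0.03+0.00j, -0.04+0.00j], [(0.13+0j), 0.56+0.00j, (0.04-0j), (0.52-0j), (0.63-0j)], [(0.22+0j), 0.95+0.00j, (0.06-0j), 0.89-0.00j, 1.08-0.00j]]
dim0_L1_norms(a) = [8.53, 5.71, 2.96, 11.39, 6.78]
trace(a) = -6.26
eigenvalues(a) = [(-4.35+2.95j), (-4.35-2.95j), (-1.22+0j), (0.83+0j), (2.82+0j)]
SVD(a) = [[0.22, -0.74, -0.03, -0.40, 0.49], [0.75, -0.21, 0.39, 0.29, -0.4], [0.22, 0.29, 0.02, -0.86, -0.35], [-0.58, -0.47, 0.44, -0.1, -0.49], [-0.04, 0.32, 0.81, -0.08, 0.48]] @ diag([6.55881304694502, 4.903585843244389, 2.5417676974488135, 1.5546321801125964, 0.6172949456468311]) @ [[0.31, -0.28, -0.15, 0.89, -0.09], [0.67, 0.1, -0.22, -0.3, -0.64], [0.38, 0.78, -0.05, 0.16, 0.46], [0.53, -0.54, 0.08, -0.28, 0.58], [-0.18, -0.06, -0.96, -0.10, 0.19]]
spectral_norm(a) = 6.56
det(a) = -78.45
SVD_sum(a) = [[0.45, -0.41, -0.21, 1.29, -0.14], [1.51, -1.39, -0.72, 4.38, -0.46], [0.45, -0.41, -0.21, 1.29, -0.14], [-1.17, 1.08, 0.56, -3.40, 0.36], [-0.09, 0.08, 0.04, -0.25, 0.03]] + [[-2.42, -0.37, 0.81, 1.10, 2.32],[-0.69, -0.1, 0.23, 0.31, 0.66],[0.95, 0.14, -0.32, -0.43, -0.91],[-1.53, -0.23, 0.51, 0.69, 1.46],[1.04, 0.16, -0.35, -0.47, -0.99]] + [[-0.03, -0.07, 0.00, -0.01, -0.04], [0.38, 0.78, -0.05, 0.16, 0.46], [0.02, 0.04, -0.0, 0.01, 0.02], [0.42, 0.87, -0.05, 0.18, 0.51], [0.78, 1.61, -0.1, 0.33, 0.95]] + [[-0.33, 0.33, -0.05, 0.17, -0.36],[0.24, -0.24, 0.03, -0.13, 0.26],[-0.72, 0.72, -0.1, 0.38, -0.78],[-0.08, 0.08, -0.01, 0.04, -0.09],[-0.07, 0.07, -0.01, 0.04, -0.07]] + [[-0.05,-0.02,-0.29,-0.03,0.06], [0.04,0.02,0.23,0.02,-0.05], [0.04,0.01,0.21,0.02,-0.04], [0.05,0.02,0.29,0.03,-0.06], [-0.05,-0.02,-0.29,-0.03,0.06]]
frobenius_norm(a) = 8.74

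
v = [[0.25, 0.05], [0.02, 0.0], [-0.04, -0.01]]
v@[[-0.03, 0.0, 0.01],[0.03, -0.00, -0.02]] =[[-0.01, 0.0, 0.00], [-0.0, 0.00, 0.0], [0.0, 0.00, -0.00]]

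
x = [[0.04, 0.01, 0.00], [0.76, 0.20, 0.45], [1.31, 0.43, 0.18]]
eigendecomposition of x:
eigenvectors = [[-0.01, -0.33, 0.03], [-0.72, 0.93, -0.74], [-0.69, 0.16, 0.67]]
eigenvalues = [0.65, 0.01, -0.24]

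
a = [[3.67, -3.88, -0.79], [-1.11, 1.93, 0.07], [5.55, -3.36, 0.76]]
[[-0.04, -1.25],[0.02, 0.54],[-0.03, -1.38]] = a @ [[-0.00,-0.12], [0.01,0.21], [-0.00,-0.01]]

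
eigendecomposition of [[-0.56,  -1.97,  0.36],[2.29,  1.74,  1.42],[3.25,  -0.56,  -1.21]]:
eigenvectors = [[0.34+0.00j, -0.22+0.42j, -0.22-0.42j], [0.13+0.00j, (0.71+0j), 0.71-0.00j], [-0.93+0.00j, (0.06+0.52j), 0.06-0.52j]]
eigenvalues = [(-2.32+0j), (1.14+2.39j), (1.14-2.39j)]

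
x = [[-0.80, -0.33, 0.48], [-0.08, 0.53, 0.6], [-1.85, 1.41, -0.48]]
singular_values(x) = [2.42, 0.93, 0.74]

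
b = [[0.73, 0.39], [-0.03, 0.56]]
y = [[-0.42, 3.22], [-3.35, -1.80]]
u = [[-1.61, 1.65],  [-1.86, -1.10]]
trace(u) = -2.71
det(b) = 0.42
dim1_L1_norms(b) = [1.12, 0.59]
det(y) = 11.54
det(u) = 4.84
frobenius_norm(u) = 3.16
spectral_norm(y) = 4.16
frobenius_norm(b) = 1.00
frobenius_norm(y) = 5.00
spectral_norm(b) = 0.88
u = b @ y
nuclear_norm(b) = 1.36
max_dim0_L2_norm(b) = 0.73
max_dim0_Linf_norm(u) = 1.86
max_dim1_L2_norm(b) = 0.83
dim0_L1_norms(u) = [3.47, 2.75]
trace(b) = 1.29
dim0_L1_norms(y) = [3.77, 5.02]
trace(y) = -2.22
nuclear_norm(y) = 6.93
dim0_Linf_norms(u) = [1.86, 1.65]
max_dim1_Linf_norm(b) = 0.73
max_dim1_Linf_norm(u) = 1.86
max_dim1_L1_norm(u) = 3.26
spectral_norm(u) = 2.49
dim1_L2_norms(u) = [2.31, 2.16]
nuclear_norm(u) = 4.43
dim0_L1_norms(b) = [0.76, 0.95]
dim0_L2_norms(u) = [2.46, 1.98]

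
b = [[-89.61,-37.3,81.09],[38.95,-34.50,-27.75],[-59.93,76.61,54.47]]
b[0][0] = -89.61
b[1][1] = -34.5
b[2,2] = 54.47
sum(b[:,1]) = 4.810000000000002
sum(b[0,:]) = -45.81999999999999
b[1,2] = -27.75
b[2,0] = -59.93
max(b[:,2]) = 81.09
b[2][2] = 54.47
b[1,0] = 38.95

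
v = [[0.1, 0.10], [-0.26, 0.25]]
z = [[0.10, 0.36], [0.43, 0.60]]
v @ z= [[0.05, 0.1], [0.08, 0.06]]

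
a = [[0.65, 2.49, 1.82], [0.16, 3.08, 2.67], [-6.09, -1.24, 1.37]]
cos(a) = [[-9.61, -11.25, -5.23], [-10.03, -14.83, -9.39], [30.23, -4.32, -15.34]]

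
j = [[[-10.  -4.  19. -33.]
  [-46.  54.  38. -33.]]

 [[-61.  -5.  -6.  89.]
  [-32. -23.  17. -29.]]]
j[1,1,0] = -32.0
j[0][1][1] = 54.0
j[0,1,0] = -46.0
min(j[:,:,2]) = -6.0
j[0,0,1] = -4.0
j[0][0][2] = 19.0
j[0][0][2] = 19.0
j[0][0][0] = -10.0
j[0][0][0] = -10.0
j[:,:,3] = [[-33.0, -33.0], [89.0, -29.0]]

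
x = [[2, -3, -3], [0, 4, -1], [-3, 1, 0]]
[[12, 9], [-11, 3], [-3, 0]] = x@[[0, 0], [-3, 0], [-1, -3]]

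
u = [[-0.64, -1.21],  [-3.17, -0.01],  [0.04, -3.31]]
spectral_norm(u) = 3.55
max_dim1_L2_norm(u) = 3.31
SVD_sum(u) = [[-0.4, -1.28], [-0.28, -0.91], [-0.93, -3.01]] + [[-0.24, 0.07], [-2.89, 0.90], [0.97, -0.3]]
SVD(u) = [[0.38, 0.08], [0.27, 0.94], [0.89, -0.32]] @ diag([3.55380274662403, 3.2017004916274576]) @ [[-0.30, -0.96], [-0.96, 0.3]]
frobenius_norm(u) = 4.78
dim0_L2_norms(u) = [3.23, 3.52]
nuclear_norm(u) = 6.76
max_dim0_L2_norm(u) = 3.52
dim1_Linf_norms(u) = [1.21, 3.17, 3.31]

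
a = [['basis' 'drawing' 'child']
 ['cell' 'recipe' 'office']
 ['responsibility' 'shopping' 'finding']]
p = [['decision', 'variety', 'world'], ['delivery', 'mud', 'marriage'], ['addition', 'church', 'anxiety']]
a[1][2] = 'office'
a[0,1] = 'drawing'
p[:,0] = ['decision', 'delivery', 'addition']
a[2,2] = 'finding'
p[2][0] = 'addition'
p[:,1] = ['variety', 'mud', 'church']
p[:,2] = ['world', 'marriage', 'anxiety']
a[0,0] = 'basis'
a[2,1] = 'shopping'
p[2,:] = ['addition', 'church', 'anxiety']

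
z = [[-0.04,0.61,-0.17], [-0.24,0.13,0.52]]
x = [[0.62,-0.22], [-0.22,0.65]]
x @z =[[0.03, 0.35, -0.22], [-0.15, -0.05, 0.38]]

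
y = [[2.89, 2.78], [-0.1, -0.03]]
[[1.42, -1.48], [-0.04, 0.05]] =y @ [[0.3, -0.52], [0.20, 0.01]]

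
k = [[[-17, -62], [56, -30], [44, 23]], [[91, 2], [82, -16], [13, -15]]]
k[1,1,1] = -16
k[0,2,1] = 23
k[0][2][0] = 44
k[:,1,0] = [56, 82]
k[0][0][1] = -62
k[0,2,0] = 44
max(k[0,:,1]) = 23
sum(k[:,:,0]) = 269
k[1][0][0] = 91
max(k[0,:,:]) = 56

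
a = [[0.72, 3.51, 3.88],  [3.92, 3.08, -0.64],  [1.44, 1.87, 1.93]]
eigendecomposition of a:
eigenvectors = [[0.65, 0.79, 0.44], [0.62, -0.61, -0.65], [0.44, 0.0, 0.62]]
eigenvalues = [6.71, -1.99, 1.01]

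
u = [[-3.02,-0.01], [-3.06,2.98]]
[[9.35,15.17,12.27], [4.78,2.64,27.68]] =u @ [[-3.09,-5.01,-4.08], [-1.57,-4.26,5.10]]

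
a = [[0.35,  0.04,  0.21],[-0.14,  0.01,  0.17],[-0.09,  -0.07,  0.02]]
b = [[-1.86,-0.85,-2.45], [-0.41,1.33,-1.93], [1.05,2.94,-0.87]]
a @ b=[[-0.45, 0.37, -1.12], [0.43, 0.63, 0.18], [0.22, 0.04, 0.34]]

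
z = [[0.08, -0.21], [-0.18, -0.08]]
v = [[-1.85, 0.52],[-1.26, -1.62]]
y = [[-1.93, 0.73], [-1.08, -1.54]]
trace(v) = -3.47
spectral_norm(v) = 2.34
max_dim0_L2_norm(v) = 2.24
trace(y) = -3.47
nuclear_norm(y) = 3.91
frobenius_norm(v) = 2.81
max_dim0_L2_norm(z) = 0.22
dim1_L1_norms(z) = [0.29, 0.26]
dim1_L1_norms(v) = [2.37, 2.88]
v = y + z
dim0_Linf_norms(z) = [0.18, 0.21]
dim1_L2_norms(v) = [1.92, 2.05]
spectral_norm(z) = 0.23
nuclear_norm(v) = 3.90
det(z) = -0.04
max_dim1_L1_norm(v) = 2.88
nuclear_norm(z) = 0.42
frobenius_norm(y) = 2.79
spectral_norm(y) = 2.22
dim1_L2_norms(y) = [2.06, 1.88]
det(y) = 3.76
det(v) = 3.65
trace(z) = 0.00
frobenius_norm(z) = 0.30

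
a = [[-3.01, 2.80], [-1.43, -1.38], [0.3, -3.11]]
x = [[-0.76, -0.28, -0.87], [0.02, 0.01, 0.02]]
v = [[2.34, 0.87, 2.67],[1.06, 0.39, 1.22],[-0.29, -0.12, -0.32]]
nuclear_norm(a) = 7.49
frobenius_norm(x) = 1.19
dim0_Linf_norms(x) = [0.76, 0.28, 0.87]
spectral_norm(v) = 4.04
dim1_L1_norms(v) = [5.88, 2.67, 0.73]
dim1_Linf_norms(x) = [0.87, 0.02]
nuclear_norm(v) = 4.06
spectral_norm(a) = 4.87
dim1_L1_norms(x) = [1.91, 0.05]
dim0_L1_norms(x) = [0.78, 0.29, 0.89]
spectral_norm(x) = 1.19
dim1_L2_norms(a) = [4.11, 1.99, 3.12]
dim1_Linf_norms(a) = [3.01, 1.43, 3.11]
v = a @ x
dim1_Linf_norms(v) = [2.67, 1.22, 0.32]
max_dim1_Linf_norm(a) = 3.11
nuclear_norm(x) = 1.19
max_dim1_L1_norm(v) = 5.88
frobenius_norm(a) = 5.53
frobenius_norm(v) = 4.04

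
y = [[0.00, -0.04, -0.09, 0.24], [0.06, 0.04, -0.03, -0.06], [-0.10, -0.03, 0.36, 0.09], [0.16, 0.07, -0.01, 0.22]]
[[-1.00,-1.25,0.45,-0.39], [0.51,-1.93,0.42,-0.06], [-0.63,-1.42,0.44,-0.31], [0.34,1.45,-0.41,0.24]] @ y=[[-0.18,-0.05,0.29,-0.21], [-0.17,-0.11,0.16,0.26], [-0.18,-0.07,0.26,-0.09], [0.17,0.07,-0.22,0.01]]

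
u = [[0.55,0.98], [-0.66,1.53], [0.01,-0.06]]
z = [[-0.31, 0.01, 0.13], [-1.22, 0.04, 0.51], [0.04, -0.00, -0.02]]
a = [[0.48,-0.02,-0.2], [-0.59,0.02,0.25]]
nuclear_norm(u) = 2.65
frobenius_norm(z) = 1.37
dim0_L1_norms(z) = [1.57, 0.05, 0.66]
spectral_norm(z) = 1.37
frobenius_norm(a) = 0.83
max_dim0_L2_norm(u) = 1.82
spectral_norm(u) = 1.84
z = u @ a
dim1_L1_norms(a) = [0.7, 0.86]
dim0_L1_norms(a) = [1.07, 0.04, 0.45]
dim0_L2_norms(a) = [0.76, 0.03, 0.32]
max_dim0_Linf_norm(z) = 1.22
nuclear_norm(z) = 1.37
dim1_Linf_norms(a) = [0.48, 0.59]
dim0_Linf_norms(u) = [0.66, 1.53]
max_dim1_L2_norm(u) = 1.67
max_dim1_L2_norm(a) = 0.64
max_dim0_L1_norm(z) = 1.57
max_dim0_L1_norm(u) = 2.57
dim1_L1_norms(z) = [0.45, 1.77, 0.06]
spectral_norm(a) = 0.83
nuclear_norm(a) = 0.83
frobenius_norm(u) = 2.01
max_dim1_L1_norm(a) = 0.86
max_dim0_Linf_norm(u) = 1.53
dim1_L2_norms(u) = [1.12, 1.67, 0.06]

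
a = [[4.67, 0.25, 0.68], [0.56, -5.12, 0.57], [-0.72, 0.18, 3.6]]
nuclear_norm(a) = 13.57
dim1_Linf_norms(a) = [4.67, 5.12, 3.6]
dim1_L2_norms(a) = [4.73, 5.18, 3.68]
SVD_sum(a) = [[0.62, -1.50, 0.27], [1.88, -4.53, 0.82], [0.06, -0.14, 0.03]] + [[4.07, 1.69, 0.02], [-1.33, -0.55, -0.01], [-0.54, -0.22, -0.00]] + [[-0.03, 0.06, 0.39], [0.02, -0.04, -0.24], [-0.24, 0.55, 3.58]]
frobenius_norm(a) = 7.92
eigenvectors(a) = [[0.54+0.45j, (0.54-0.45j), (-0.02+0j)], [(-0.01+0.03j), -0.01-0.03j, (1+0j)], [-0.71+0.00j, (-0.71-0j), -0.02+0.00j]]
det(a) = -89.60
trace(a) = 3.15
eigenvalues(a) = [(4.15+0.45j), (4.15-0.45j), (-5.15+0j)]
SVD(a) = [[-0.31, 0.94, 0.11], [-0.95, -0.31, -0.07], [-0.03, -0.12, 0.99]] @ diag([5.238992214609391, 4.678111016973965, 3.655918200415463]) @ [[-0.38, 0.91, -0.16], [0.92, 0.38, 0.0], [-0.07, 0.15, 0.99]]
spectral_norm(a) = 5.24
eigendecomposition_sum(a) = [[2.34-2.23j, 0.06-0.13j, 0.34-3.18j], [(0.12+0.06j), (0.01+0j), 0.13-0.03j], [-0.36+3.25j, (0.03+0.14j), 1.80+2.68j]] + [[2.34+2.23j, 0.06+0.13j, 0.34+3.18j], [(0.12-0.06j), 0.01-0.00j, (0.13+0.03j)], [-0.36-3.25j, 0.03-0.14j, (1.8-2.68j)]] + [[(-0.01+0j),  0.12-0.00j,  -0.01+0.00j], [(0.32-0j),  (-5.13+0j),  0.31-0.00j], [(-0.01+0j),  (0.12-0j),  -0.01+0.00j]]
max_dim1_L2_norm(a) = 5.18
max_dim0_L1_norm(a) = 5.95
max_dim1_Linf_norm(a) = 5.12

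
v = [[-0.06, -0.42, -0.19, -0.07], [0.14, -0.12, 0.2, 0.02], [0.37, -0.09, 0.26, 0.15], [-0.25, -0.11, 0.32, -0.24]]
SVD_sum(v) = [[-0.18, -0.03, -0.11, -0.09],[0.15, 0.03, 0.09, 0.08],[0.35, 0.07, 0.22, 0.18],[-0.12, -0.02, -0.07, -0.06]] + [[-0.02, -0.05, 0.08, -0.04], [-0.03, -0.09, 0.14, -0.07], [-0.02, -0.06, 0.09, -0.04], [-0.08, -0.22, 0.33, -0.16]] + [[0.14, -0.33, -0.16, 0.06],  [0.02, -0.06, -0.03, 0.01],  [0.04, -0.10, -0.05, 0.02],  [-0.05, 0.13, 0.07, -0.02]] + [[0.00,0.0,-0.00,-0.0], [-0.0,-0.00,0.0,0.00], [0.00,0.00,-0.0,-0.00], [0.00,0.00,-0.0,-0.00]]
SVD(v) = [[-0.4,0.22,-0.88,-0.09], [0.34,0.36,-0.15,0.85], [0.81,0.24,-0.26,-0.47], [-0.27,0.87,0.36,-0.20]] @ diag([0.5647624243748054, 0.49453509663350165, 0.44897452284671563, 0.0005657265672480559]) @ [[0.77, 0.15, 0.48, 0.39],[-0.18, -0.51, 0.76, -0.37],[-0.34, 0.83, 0.41, -0.15],[-0.5, -0.15, 0.18, 0.83]]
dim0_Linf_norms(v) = [0.37, 0.42, 0.32, 0.24]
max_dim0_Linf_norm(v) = 0.42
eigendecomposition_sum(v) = [[(-0.01+0.19j), (-0.18-0.19j), -0.11+0.18j, -0.02+0.04j],[0.08-0.03j, -0.04+0.11j, (0.09+0.01j), (0.02-0j)],[(0.15-0.03j), -0.11+0.18j, 0.16+0.05j, (0.04+0j)],[(-0.01-0.14j), (0.15+0.13j), 0.07-0.14j, (0.01-0.03j)]] + [[(-0.01-0.19j), -0.18+0.19j, (-0.11-0.18j), (-0.02-0.04j)], [(0.08+0.03j), -0.04-0.11j, 0.09-0.01j, (0.02+0j)], [0.15+0.03j, -0.11-0.18j, 0.16-0.05j, (0.04-0j)], [(-0.01+0.14j), (0.15-0.13j), (0.07+0.14j), (0.01+0.03j)]] + [[-0.03+0.00j, -0.06+0.00j, 0.03+0.00j, (-0.04+0j)], [(-0.02+0j), -0.03+0.00j, 0.02+0.00j, (-0.02+0j)], [(0.07-0j), (0.13-0j), (-0.06-0j), 0.08-0.00j], [-0.23+0.00j, -0.42+0.00j, 0.19+0.00j, -0.26+0.00j]] + [[0.00-0.00j, -0.00-0.00j, -0j, 0.00+0.00j], [-0j, (-0-0j), -0j, 0.00+0.00j], [(-0+0j), 0.00+0.00j, -0.00+0.00j, (-0-0j)], [-0.00+0.00j, 0j, -0.00+0.00j, -0.00-0.00j]]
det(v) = 0.00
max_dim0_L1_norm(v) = 0.97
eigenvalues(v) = [(0.11+0.31j), (0.11-0.31j), (-0.38+0j), (-0+0j)]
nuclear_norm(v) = 1.51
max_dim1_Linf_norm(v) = 0.42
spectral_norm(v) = 0.56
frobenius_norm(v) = 0.87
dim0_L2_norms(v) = [0.47, 0.46, 0.5, 0.29]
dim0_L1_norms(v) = [0.82, 0.74, 0.97, 0.48]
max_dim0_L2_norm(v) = 0.5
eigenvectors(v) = [[-0.64+0.00j, -0.64-0.00j, (0.13+0j), 0.50+0.00j], [0.12+0.26j, 0.12-0.26j, (0.08+0j), 0.15+0.00j], [(0.13+0.5j), (0.13-0.5j), (-0.29+0j), -0.18+0.00j], [(0.49-0.06j), (0.49+0.06j), 0.95+0.00j, -0.83+0.00j]]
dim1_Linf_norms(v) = [0.42, 0.2, 0.37, 0.32]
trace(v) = -0.16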